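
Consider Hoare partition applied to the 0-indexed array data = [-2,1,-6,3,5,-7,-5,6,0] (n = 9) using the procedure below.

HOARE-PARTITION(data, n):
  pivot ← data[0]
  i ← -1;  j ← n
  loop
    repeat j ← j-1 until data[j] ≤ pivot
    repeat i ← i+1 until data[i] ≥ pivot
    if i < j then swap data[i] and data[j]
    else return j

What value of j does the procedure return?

pivot = data[0] = -2; i = -1, j = 9
j→6 (data[6]=-5≤-2), i→0 (data[0]=-2≥-2); i<j, swap → [-5,1,-6,3,5,-7,-2,6,0]
j→5 (data[5]=-7≤-2), i→1 (data[1]=1≥-2); i<j, swap → [-5,-7,-6,3,5,1,-2,6,0]
j→2, i→3; i≥j, return j=2. data = [-5,-7,-6,3,5,1,-2,6,0]

2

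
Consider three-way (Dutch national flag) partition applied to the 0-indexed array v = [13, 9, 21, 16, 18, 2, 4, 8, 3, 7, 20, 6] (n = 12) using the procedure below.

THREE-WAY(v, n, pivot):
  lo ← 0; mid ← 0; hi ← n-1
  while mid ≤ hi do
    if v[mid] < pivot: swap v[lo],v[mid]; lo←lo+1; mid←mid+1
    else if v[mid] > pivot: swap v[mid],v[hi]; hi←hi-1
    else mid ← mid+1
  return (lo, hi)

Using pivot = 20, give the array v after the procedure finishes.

pivot = 20; lo=0, mid=0, hi=11
v[mid]=13<20: swap v[0],v[0]; lo=1,mid=1 → [13, 9, 21, 16, 18, 2, 4, 8, 3, 7, 20, 6]
v[mid]=9<20: swap v[1],v[1]; lo=2,mid=2 → [13, 9, 21, 16, 18, 2, 4, 8, 3, 7, 20, 6]
v[mid]=21>20: swap v[2],v[11]; hi=10 → [13, 9, 6, 16, 18, 2, 4, 8, 3, 7, 20, 21]
v[mid]=6<20: swap v[2],v[2]; lo=3,mid=3 → [13, 9, 6, 16, 18, 2, 4, 8, 3, 7, 20, 21]
v[mid]=16<20: swap v[3],v[3]; lo=4,mid=4 → [13, 9, 6, 16, 18, 2, 4, 8, 3, 7, 20, 21]
v[mid]=18<20: swap v[4],v[4]; lo=5,mid=5 → [13, 9, 6, 16, 18, 2, 4, 8, 3, 7, 20, 21]
v[mid]=2<20: swap v[5],v[5]; lo=6,mid=6 → [13, 9, 6, 16, 18, 2, 4, 8, 3, 7, 20, 21]
v[mid]=4<20: swap v[6],v[6]; lo=7,mid=7 → [13, 9, 6, 16, 18, 2, 4, 8, 3, 7, 20, 21]
v[mid]=8<20: swap v[7],v[7]; lo=8,mid=8 → [13, 9, 6, 16, 18, 2, 4, 8, 3, 7, 20, 21]
v[mid]=3<20: swap v[8],v[8]; lo=9,mid=9 → [13, 9, 6, 16, 18, 2, 4, 8, 3, 7, 20, 21]
v[mid]=7<20: swap v[9],v[9]; lo=10,mid=10 → [13, 9, 6, 16, 18, 2, 4, 8, 3, 7, 20, 21]
v[mid]=20=20: mid=11
end: lo=10, hi=10; v = [13, 9, 6, 16, 18, 2, 4, 8, 3, 7, 20, 21]

[13, 9, 6, 16, 18, 2, 4, 8, 3, 7, 20, 21]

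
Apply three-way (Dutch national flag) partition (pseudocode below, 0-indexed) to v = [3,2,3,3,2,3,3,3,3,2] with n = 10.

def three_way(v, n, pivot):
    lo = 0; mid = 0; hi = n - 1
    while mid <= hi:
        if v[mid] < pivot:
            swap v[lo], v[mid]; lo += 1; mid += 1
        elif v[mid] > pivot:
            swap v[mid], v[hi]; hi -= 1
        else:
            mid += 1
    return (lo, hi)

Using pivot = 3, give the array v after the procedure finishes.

[2,2,2,3,3,3,3,3,3,3]

pivot = 3; lo=0, mid=0, hi=9
v[mid]=3=3: mid=1
v[mid]=2<3: swap v[0],v[1]; lo=1,mid=2 → [2,3,3,3,2,3,3,3,3,2]
v[mid]=3=3: mid=3
v[mid]=3=3: mid=4
v[mid]=2<3: swap v[1],v[4]; lo=2,mid=5 → [2,2,3,3,3,3,3,3,3,2]
v[mid]=3=3: mid=6
v[mid]=3=3: mid=7
v[mid]=3=3: mid=8
v[mid]=3=3: mid=9
v[mid]=2<3: swap v[2],v[9]; lo=3,mid=10 → [2,2,2,3,3,3,3,3,3,3]
end: lo=3, hi=9; v = [2,2,2,3,3,3,3,3,3,3]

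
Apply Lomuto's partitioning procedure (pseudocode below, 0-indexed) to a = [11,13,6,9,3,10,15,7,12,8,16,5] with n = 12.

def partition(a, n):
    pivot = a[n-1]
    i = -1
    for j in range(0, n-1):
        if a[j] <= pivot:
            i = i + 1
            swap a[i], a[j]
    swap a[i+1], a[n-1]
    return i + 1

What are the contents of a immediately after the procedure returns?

pivot=5, i=-1
j=0: 11>5, skip
j=1: 13>5, skip
j=2: 6>5, skip
j=3: 9>5, skip
j=4: 3≤5, i=0, swap(0,4) ⇒ [3,13,6,9,11,10,15,7,12,8,16,5]
j=5: 10>5, skip
j=6: 15>5, skip
j=7: 7>5, skip
j=8: 12>5, skip
j=9: 8>5, skip
j=10: 16>5, skip
swap(1,11) ⇒ [3,5,6,9,11,10,15,7,12,8,16,13]; return 1

[3,5,6,9,11,10,15,7,12,8,16,13]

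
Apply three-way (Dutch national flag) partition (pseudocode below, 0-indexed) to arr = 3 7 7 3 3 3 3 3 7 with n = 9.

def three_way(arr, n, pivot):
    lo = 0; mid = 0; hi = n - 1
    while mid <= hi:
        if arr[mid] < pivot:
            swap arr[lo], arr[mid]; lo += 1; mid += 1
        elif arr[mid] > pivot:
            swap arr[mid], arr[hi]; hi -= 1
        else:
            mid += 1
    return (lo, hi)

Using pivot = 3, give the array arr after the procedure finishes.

pivot = 3; lo=0, mid=0, hi=8
arr[mid]=3=3: mid=1
arr[mid]=7>3: swap arr[1],arr[8]; hi=7 → 3 7 7 3 3 3 3 3 7
arr[mid]=7>3: swap arr[1],arr[7]; hi=6 → 3 3 7 3 3 3 3 7 7
arr[mid]=3=3: mid=2
arr[mid]=7>3: swap arr[2],arr[6]; hi=5 → 3 3 3 3 3 3 7 7 7
arr[mid]=3=3: mid=3
arr[mid]=3=3: mid=4
arr[mid]=3=3: mid=5
arr[mid]=3=3: mid=6
end: lo=0, hi=5; arr = 3 3 3 3 3 3 7 7 7

3 3 3 3 3 3 7 7 7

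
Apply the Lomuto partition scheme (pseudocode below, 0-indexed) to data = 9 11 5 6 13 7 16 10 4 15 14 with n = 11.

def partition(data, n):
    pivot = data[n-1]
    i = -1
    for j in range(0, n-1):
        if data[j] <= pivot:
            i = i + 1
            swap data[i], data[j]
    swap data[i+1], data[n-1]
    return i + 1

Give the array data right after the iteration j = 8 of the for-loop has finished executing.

pivot = data[10] = 14; i = -1
j=0: data[0]=9 ≤ 14 → i=0, swap data[0],data[0] (no change) → 9 11 5 6 13 7 16 10 4 15 14
j=1: data[1]=11 ≤ 14 → i=1, swap data[1],data[1] (no change) → 9 11 5 6 13 7 16 10 4 15 14
j=2: data[2]=5 ≤ 14 → i=2, swap data[2],data[2] (no change) → 9 11 5 6 13 7 16 10 4 15 14
j=3: data[3]=6 ≤ 14 → i=3, swap data[3],data[3] (no change) → 9 11 5 6 13 7 16 10 4 15 14
j=4: data[4]=13 ≤ 14 → i=4, swap data[4],data[4] (no change) → 9 11 5 6 13 7 16 10 4 15 14
j=5: data[5]=7 ≤ 14 → i=5, swap data[5],data[5] (no change) → 9 11 5 6 13 7 16 10 4 15 14
j=6: data[6]=16 > 14 → no swap
j=7: data[7]=10 ≤ 14 → i=6, swap data[6],data[7] → 9 11 5 6 13 7 10 16 4 15 14
j=8: data[8]=4 ≤ 14 → i=7, swap data[7],data[8] → 9 11 5 6 13 7 10 4 16 15 14
(after j=8) data = 9 11 5 6 13 7 10 4 16 15 14

9 11 5 6 13 7 10 4 16 15 14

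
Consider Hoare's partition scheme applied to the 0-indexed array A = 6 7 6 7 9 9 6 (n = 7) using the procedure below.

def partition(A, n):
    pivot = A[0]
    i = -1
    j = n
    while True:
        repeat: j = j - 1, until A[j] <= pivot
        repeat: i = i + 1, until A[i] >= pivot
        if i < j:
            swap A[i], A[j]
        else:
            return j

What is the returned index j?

1

pivot=6
j stops at 6 (6), i stops at 0 (6); swap ⇒ 6 7 6 7 9 9 6
j stops at 2 (6), i stops at 1 (7); swap ⇒ 6 6 7 7 9 9 6
j stops at 1, i stops at 2; i≥j ⇒ return 1. A=6 6 7 7 9 9 6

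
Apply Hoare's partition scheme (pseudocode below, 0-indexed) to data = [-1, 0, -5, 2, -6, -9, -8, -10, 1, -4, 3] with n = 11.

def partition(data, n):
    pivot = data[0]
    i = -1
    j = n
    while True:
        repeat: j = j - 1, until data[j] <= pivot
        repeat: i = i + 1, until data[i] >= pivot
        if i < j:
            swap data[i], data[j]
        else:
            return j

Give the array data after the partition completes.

[-4, -10, -5, -8, -6, -9, 2, 0, 1, -1, 3]

pivot = data[0] = -1; i = -1, j = 11
j→9 (data[9]=-4≤-1), i→0 (data[0]=-1≥-1); i<j, swap → [-4, 0, -5, 2, -6, -9, -8, -10, 1, -1, 3]
j→7 (data[7]=-10≤-1), i→1 (data[1]=0≥-1); i<j, swap → [-4, -10, -5, 2, -6, -9, -8, 0, 1, -1, 3]
j→6 (data[6]=-8≤-1), i→3 (data[3]=2≥-1); i<j, swap → [-4, -10, -5, -8, -6, -9, 2, 0, 1, -1, 3]
j→5, i→6; i≥j, return j=5. data = [-4, -10, -5, -8, -6, -9, 2, 0, 1, -1, 3]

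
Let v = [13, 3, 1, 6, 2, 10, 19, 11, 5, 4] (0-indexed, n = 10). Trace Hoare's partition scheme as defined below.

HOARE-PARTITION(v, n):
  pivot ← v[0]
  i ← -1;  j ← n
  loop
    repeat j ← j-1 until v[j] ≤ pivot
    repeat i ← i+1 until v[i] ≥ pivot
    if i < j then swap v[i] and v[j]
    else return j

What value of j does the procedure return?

7

pivot = v[0] = 13; i = -1, j = 10
j→9 (v[9]=4≤13), i→0 (v[0]=13≥13); i<j, swap → [4, 3, 1, 6, 2, 10, 19, 11, 5, 13]
j→8 (v[8]=5≤13), i→6 (v[6]=19≥13); i<j, swap → [4, 3, 1, 6, 2, 10, 5, 11, 19, 13]
j→7, i→8; i≥j, return j=7. v = [4, 3, 1, 6, 2, 10, 5, 11, 19, 13]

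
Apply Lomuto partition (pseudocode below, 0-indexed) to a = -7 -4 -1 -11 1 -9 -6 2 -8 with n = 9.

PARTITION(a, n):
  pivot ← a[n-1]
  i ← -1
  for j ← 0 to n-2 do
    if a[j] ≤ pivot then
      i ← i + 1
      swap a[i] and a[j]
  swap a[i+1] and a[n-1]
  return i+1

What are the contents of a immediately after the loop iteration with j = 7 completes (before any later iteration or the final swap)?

-11 -9 -1 -7 1 -4 -6 2 -8

pivot=-8, i=-1
j=0: -7>-8, skip
j=1: -4>-8, skip
j=2: -1>-8, skip
j=3: -11≤-8, i=0, swap(0,3) ⇒ -11 -4 -1 -7 1 -9 -6 2 -8
j=4: 1>-8, skip
j=5: -9≤-8, i=1, swap(1,5) ⇒ -11 -9 -1 -7 1 -4 -6 2 -8
j=6: -6>-8, skip
j=7: 2>-8, skip
(after j=7) a = -11 -9 -1 -7 1 -4 -6 2 -8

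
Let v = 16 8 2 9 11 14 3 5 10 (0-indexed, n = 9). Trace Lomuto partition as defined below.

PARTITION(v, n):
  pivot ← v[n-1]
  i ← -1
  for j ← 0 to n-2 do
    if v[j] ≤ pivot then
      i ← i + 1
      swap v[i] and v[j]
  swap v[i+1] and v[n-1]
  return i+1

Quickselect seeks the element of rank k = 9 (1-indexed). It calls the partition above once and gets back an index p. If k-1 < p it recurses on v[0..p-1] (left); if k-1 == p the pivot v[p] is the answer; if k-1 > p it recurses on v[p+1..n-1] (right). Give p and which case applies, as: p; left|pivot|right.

pivot = v[8] = 10; i = -1
j=0: v[0]=16 > 10 → no swap
j=1: v[1]=8 ≤ 10 → i=0, swap v[0],v[1] → 8 16 2 9 11 14 3 5 10
j=2: v[2]=2 ≤ 10 → i=1, swap v[1],v[2] → 8 2 16 9 11 14 3 5 10
j=3: v[3]=9 ≤ 10 → i=2, swap v[2],v[3] → 8 2 9 16 11 14 3 5 10
j=4: v[4]=11 > 10 → no swap
j=5: v[5]=14 > 10 → no swap
j=6: v[6]=3 ≤ 10 → i=3, swap v[3],v[6] → 8 2 9 3 11 14 16 5 10
j=7: v[7]=5 ≤ 10 → i=4, swap v[4],v[7] → 8 2 9 3 5 14 16 11 10
final swap v[5],v[8] → 8 2 9 3 5 10 16 11 14; return 5
p = 5; k-1 = 8 > 5 ⇒ right

5; right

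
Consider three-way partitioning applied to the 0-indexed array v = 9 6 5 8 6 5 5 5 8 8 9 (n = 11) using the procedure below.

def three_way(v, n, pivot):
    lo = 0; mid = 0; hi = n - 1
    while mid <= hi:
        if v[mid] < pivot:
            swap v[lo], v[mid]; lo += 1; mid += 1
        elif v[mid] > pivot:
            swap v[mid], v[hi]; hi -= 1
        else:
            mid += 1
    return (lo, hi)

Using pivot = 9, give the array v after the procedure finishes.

6 5 8 6 5 5 5 8 8 9 9

pivot = 9; lo=0, mid=0, hi=10
v[mid]=9=9: mid=1
v[mid]=6<9: swap v[0],v[1]; lo=1,mid=2 → 6 9 5 8 6 5 5 5 8 8 9
v[mid]=5<9: swap v[1],v[2]; lo=2,mid=3 → 6 5 9 8 6 5 5 5 8 8 9
v[mid]=8<9: swap v[2],v[3]; lo=3,mid=4 → 6 5 8 9 6 5 5 5 8 8 9
v[mid]=6<9: swap v[3],v[4]; lo=4,mid=5 → 6 5 8 6 9 5 5 5 8 8 9
v[mid]=5<9: swap v[4],v[5]; lo=5,mid=6 → 6 5 8 6 5 9 5 5 8 8 9
v[mid]=5<9: swap v[5],v[6]; lo=6,mid=7 → 6 5 8 6 5 5 9 5 8 8 9
v[mid]=5<9: swap v[6],v[7]; lo=7,mid=8 → 6 5 8 6 5 5 5 9 8 8 9
v[mid]=8<9: swap v[7],v[8]; lo=8,mid=9 → 6 5 8 6 5 5 5 8 9 8 9
v[mid]=8<9: swap v[8],v[9]; lo=9,mid=10 → 6 5 8 6 5 5 5 8 8 9 9
v[mid]=9=9: mid=11
end: lo=9, hi=10; v = 6 5 8 6 5 5 5 8 8 9 9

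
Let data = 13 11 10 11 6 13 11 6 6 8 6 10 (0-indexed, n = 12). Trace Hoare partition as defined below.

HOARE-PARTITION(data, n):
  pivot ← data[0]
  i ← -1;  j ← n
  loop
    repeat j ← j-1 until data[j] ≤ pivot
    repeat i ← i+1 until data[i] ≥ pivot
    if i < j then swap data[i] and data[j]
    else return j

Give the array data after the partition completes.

10 11 10 11 6 6 11 6 6 8 13 13

pivot = data[0] = 13; i = -1, j = 12
j→11 (data[11]=10≤13), i→0 (data[0]=13≥13); i<j, swap → 10 11 10 11 6 13 11 6 6 8 6 13
j→10 (data[10]=6≤13), i→5 (data[5]=13≥13); i<j, swap → 10 11 10 11 6 6 11 6 6 8 13 13
j→9, i→10; i≥j, return j=9. data = 10 11 10 11 6 6 11 6 6 8 13 13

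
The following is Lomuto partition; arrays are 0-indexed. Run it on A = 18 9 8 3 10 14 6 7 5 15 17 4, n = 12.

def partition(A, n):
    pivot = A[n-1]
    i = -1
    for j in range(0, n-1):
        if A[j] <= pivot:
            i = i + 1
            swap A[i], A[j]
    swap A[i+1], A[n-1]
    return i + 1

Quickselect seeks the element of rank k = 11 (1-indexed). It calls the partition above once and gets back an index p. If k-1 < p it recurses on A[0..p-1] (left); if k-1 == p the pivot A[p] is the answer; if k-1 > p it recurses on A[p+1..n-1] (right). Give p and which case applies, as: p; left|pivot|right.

1; right

pivot = A[11] = 4; i = -1
j=0: A[0]=18 > 4 → no swap
j=1: A[1]=9 > 4 → no swap
j=2: A[2]=8 > 4 → no swap
j=3: A[3]=3 ≤ 4 → i=0, swap A[0],A[3] → 3 9 8 18 10 14 6 7 5 15 17 4
j=4: A[4]=10 > 4 → no swap
j=5: A[5]=14 > 4 → no swap
j=6: A[6]=6 > 4 → no swap
j=7: A[7]=7 > 4 → no swap
j=8: A[8]=5 > 4 → no swap
j=9: A[9]=15 > 4 → no swap
j=10: A[10]=17 > 4 → no swap
final swap A[1],A[11] → 3 4 8 18 10 14 6 7 5 15 17 9; return 1
p = 1; k-1 = 10 > 1 ⇒ right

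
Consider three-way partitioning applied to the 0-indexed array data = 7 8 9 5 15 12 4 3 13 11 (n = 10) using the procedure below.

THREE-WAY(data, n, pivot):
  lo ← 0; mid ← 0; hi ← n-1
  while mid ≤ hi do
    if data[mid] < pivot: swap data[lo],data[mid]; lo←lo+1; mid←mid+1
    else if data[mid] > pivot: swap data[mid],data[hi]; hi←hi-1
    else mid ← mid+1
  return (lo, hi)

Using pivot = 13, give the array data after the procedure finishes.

7 8 9 5 11 12 4 3 13 15

pivot = 13; lo=0, mid=0, hi=9
data[mid]=7<13: swap data[0],data[0]; lo=1,mid=1 → 7 8 9 5 15 12 4 3 13 11
data[mid]=8<13: swap data[1],data[1]; lo=2,mid=2 → 7 8 9 5 15 12 4 3 13 11
data[mid]=9<13: swap data[2],data[2]; lo=3,mid=3 → 7 8 9 5 15 12 4 3 13 11
data[mid]=5<13: swap data[3],data[3]; lo=4,mid=4 → 7 8 9 5 15 12 4 3 13 11
data[mid]=15>13: swap data[4],data[9]; hi=8 → 7 8 9 5 11 12 4 3 13 15
data[mid]=11<13: swap data[4],data[4]; lo=5,mid=5 → 7 8 9 5 11 12 4 3 13 15
data[mid]=12<13: swap data[5],data[5]; lo=6,mid=6 → 7 8 9 5 11 12 4 3 13 15
data[mid]=4<13: swap data[6],data[6]; lo=7,mid=7 → 7 8 9 5 11 12 4 3 13 15
data[mid]=3<13: swap data[7],data[7]; lo=8,mid=8 → 7 8 9 5 11 12 4 3 13 15
data[mid]=13=13: mid=9
end: lo=8, hi=8; data = 7 8 9 5 11 12 4 3 13 15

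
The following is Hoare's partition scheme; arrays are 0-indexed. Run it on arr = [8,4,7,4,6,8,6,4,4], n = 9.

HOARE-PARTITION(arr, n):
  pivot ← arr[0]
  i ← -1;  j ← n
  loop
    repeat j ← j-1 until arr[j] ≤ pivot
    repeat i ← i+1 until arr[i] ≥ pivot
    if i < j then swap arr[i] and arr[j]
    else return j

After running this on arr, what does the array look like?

[4,4,7,4,6,4,6,8,8]

pivot = arr[0] = 8; i = -1, j = 9
j→8 (arr[8]=4≤8), i→0 (arr[0]=8≥8); i<j, swap → [4,4,7,4,6,8,6,4,8]
j→7 (arr[7]=4≤8), i→5 (arr[5]=8≥8); i<j, swap → [4,4,7,4,6,4,6,8,8]
j→6, i→7; i≥j, return j=6. arr = [4,4,7,4,6,4,6,8,8]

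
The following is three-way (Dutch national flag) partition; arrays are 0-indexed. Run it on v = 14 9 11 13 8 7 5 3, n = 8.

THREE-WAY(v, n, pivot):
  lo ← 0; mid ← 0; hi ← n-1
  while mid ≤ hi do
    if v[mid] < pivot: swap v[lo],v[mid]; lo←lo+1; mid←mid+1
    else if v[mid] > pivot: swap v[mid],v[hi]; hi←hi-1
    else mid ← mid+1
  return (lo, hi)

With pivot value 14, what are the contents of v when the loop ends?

9 11 13 8 7 5 3 14

pivot = 14; lo=0, mid=0, hi=7
v[mid]=14=14: mid=1
v[mid]=9<14: swap v[0],v[1]; lo=1,mid=2 → 9 14 11 13 8 7 5 3
v[mid]=11<14: swap v[1],v[2]; lo=2,mid=3 → 9 11 14 13 8 7 5 3
v[mid]=13<14: swap v[2],v[3]; lo=3,mid=4 → 9 11 13 14 8 7 5 3
v[mid]=8<14: swap v[3],v[4]; lo=4,mid=5 → 9 11 13 8 14 7 5 3
v[mid]=7<14: swap v[4],v[5]; lo=5,mid=6 → 9 11 13 8 7 14 5 3
v[mid]=5<14: swap v[5],v[6]; lo=6,mid=7 → 9 11 13 8 7 5 14 3
v[mid]=3<14: swap v[6],v[7]; lo=7,mid=8 → 9 11 13 8 7 5 3 14
end: lo=7, hi=7; v = 9 11 13 8 7 5 3 14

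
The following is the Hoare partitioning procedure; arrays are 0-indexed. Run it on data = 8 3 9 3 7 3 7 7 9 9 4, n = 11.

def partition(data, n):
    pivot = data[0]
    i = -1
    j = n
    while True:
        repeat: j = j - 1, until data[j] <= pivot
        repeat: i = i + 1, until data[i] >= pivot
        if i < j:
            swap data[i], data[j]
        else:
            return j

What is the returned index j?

6

pivot=8
j stops at 10 (4), i stops at 0 (8); swap ⇒ 4 3 9 3 7 3 7 7 9 9 8
j stops at 7 (7), i stops at 2 (9); swap ⇒ 4 3 7 3 7 3 7 9 9 9 8
j stops at 6, i stops at 7; i≥j ⇒ return 6. data=4 3 7 3 7 3 7 9 9 9 8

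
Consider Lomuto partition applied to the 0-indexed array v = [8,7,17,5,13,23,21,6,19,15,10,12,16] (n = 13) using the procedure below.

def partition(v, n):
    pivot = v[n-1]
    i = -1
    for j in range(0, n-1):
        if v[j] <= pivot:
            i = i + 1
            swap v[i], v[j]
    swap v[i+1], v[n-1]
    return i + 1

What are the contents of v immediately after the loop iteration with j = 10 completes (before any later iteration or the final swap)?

pivot=16, i=-1
j=0: 8≤16, i=0, swap(0,0) ⇒ [8,7,17,5,13,23,21,6,19,15,10,12,16]
j=1: 7≤16, i=1, swap(1,1) ⇒ [8,7,17,5,13,23,21,6,19,15,10,12,16]
j=2: 17>16, skip
j=3: 5≤16, i=2, swap(2,3) ⇒ [8,7,5,17,13,23,21,6,19,15,10,12,16]
j=4: 13≤16, i=3, swap(3,4) ⇒ [8,7,5,13,17,23,21,6,19,15,10,12,16]
j=5: 23>16, skip
j=6: 21>16, skip
j=7: 6≤16, i=4, swap(4,7) ⇒ [8,7,5,13,6,23,21,17,19,15,10,12,16]
j=8: 19>16, skip
j=9: 15≤16, i=5, swap(5,9) ⇒ [8,7,5,13,6,15,21,17,19,23,10,12,16]
j=10: 10≤16, i=6, swap(6,10) ⇒ [8,7,5,13,6,15,10,17,19,23,21,12,16]
(after j=10) v = [8,7,5,13,6,15,10,17,19,23,21,12,16]

[8,7,5,13,6,15,10,17,19,23,21,12,16]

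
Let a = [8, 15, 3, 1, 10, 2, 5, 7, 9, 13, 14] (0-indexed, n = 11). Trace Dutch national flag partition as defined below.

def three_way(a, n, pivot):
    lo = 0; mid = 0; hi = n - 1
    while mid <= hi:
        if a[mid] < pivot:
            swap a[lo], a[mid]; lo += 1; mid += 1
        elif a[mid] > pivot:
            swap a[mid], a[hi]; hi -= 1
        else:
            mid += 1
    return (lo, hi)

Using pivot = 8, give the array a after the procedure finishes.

[7, 3, 1, 5, 2, 8, 10, 9, 13, 14, 15]

lo=0 mid=0 hi=10
8=8: mid=1
15>8: swap(1,10), hi=9 ⇒ [8, 14, 3, 1, 10, 2, 5, 7, 9, 13, 15]
14>8: swap(1,9), hi=8 ⇒ [8, 13, 3, 1, 10, 2, 5, 7, 9, 14, 15]
13>8: swap(1,8), hi=7 ⇒ [8, 9, 3, 1, 10, 2, 5, 7, 13, 14, 15]
9>8: swap(1,7), hi=6 ⇒ [8, 7, 3, 1, 10, 2, 5, 9, 13, 14, 15]
7<8: swap(0,1), lo=1 mid=2 ⇒ [7, 8, 3, 1, 10, 2, 5, 9, 13, 14, 15]
3<8: swap(1,2), lo=2 mid=3 ⇒ [7, 3, 8, 1, 10, 2, 5, 9, 13, 14, 15]
1<8: swap(2,3), lo=3 mid=4 ⇒ [7, 3, 1, 8, 10, 2, 5, 9, 13, 14, 15]
10>8: swap(4,6), hi=5 ⇒ [7, 3, 1, 8, 5, 2, 10, 9, 13, 14, 15]
5<8: swap(3,4), lo=4 mid=5 ⇒ [7, 3, 1, 5, 8, 2, 10, 9, 13, 14, 15]
2<8: swap(4,5), lo=5 mid=6 ⇒ [7, 3, 1, 5, 2, 8, 10, 9, 13, 14, 15]
done. lo=5 hi=5; a=[7, 3, 1, 5, 2, 8, 10, 9, 13, 14, 15]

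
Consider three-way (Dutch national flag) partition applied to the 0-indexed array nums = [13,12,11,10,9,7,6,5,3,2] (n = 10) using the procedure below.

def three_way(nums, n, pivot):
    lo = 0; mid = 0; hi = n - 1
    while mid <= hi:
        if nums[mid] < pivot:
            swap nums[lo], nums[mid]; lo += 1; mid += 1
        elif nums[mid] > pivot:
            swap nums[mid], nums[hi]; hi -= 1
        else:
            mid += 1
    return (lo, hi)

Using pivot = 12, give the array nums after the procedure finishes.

[2,11,10,9,7,6,5,3,12,13]

lo=0 mid=0 hi=9
13>12: swap(0,9), hi=8 ⇒ [2,12,11,10,9,7,6,5,3,13]
2<12: swap(0,0), lo=1 mid=1 ⇒ [2,12,11,10,9,7,6,5,3,13]
12=12: mid=2
11<12: swap(1,2), lo=2 mid=3 ⇒ [2,11,12,10,9,7,6,5,3,13]
10<12: swap(2,3), lo=3 mid=4 ⇒ [2,11,10,12,9,7,6,5,3,13]
9<12: swap(3,4), lo=4 mid=5 ⇒ [2,11,10,9,12,7,6,5,3,13]
7<12: swap(4,5), lo=5 mid=6 ⇒ [2,11,10,9,7,12,6,5,3,13]
6<12: swap(5,6), lo=6 mid=7 ⇒ [2,11,10,9,7,6,12,5,3,13]
5<12: swap(6,7), lo=7 mid=8 ⇒ [2,11,10,9,7,6,5,12,3,13]
3<12: swap(7,8), lo=8 mid=9 ⇒ [2,11,10,9,7,6,5,3,12,13]
done. lo=8 hi=8; nums=[2,11,10,9,7,6,5,3,12,13]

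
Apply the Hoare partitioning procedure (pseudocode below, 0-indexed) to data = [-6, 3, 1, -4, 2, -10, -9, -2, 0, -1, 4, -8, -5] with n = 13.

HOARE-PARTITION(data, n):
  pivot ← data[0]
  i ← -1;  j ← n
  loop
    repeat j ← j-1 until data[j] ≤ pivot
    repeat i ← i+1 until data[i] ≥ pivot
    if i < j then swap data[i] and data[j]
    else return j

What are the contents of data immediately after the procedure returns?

pivot = data[0] = -6; i = -1, j = 13
j→11 (data[11]=-8≤-6), i→0 (data[0]=-6≥-6); i<j, swap → [-8, 3, 1, -4, 2, -10, -9, -2, 0, -1, 4, -6, -5]
j→6 (data[6]=-9≤-6), i→1 (data[1]=3≥-6); i<j, swap → [-8, -9, 1, -4, 2, -10, 3, -2, 0, -1, 4, -6, -5]
j→5 (data[5]=-10≤-6), i→2 (data[2]=1≥-6); i<j, swap → [-8, -9, -10, -4, 2, 1, 3, -2, 0, -1, 4, -6, -5]
j→2, i→3; i≥j, return j=2. data = [-8, -9, -10, -4, 2, 1, 3, -2, 0, -1, 4, -6, -5]

[-8, -9, -10, -4, 2, 1, 3, -2, 0, -1, 4, -6, -5]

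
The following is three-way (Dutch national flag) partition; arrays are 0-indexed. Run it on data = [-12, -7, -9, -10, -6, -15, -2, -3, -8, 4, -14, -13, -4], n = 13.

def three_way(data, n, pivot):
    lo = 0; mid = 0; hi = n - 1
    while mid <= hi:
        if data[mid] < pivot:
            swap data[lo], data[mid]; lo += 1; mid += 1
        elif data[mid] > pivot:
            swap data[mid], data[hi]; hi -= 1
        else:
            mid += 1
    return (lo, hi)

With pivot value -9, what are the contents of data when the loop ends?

lo=0 mid=0 hi=12
-12<-9: swap(0,0), lo=1 mid=1 ⇒ [-12, -7, -9, -10, -6, -15, -2, -3, -8, 4, -14, -13, -4]
-7>-9: swap(1,12), hi=11 ⇒ [-12, -4, -9, -10, -6, -15, -2, -3, -8, 4, -14, -13, -7]
-4>-9: swap(1,11), hi=10 ⇒ [-12, -13, -9, -10, -6, -15, -2, -3, -8, 4, -14, -4, -7]
-13<-9: swap(1,1), lo=2 mid=2 ⇒ [-12, -13, -9, -10, -6, -15, -2, -3, -8, 4, -14, -4, -7]
-9=-9: mid=3
-10<-9: swap(2,3), lo=3 mid=4 ⇒ [-12, -13, -10, -9, -6, -15, -2, -3, -8, 4, -14, -4, -7]
-6>-9: swap(4,10), hi=9 ⇒ [-12, -13, -10, -9, -14, -15, -2, -3, -8, 4, -6, -4, -7]
-14<-9: swap(3,4), lo=4 mid=5 ⇒ [-12, -13, -10, -14, -9, -15, -2, -3, -8, 4, -6, -4, -7]
-15<-9: swap(4,5), lo=5 mid=6 ⇒ [-12, -13, -10, -14, -15, -9, -2, -3, -8, 4, -6, -4, -7]
-2>-9: swap(6,9), hi=8 ⇒ [-12, -13, -10, -14, -15, -9, 4, -3, -8, -2, -6, -4, -7]
4>-9: swap(6,8), hi=7 ⇒ [-12, -13, -10, -14, -15, -9, -8, -3, 4, -2, -6, -4, -7]
-8>-9: swap(6,7), hi=6 ⇒ [-12, -13, -10, -14, -15, -9, -3, -8, 4, -2, -6, -4, -7]
-3>-9: swap(6,6), hi=5 ⇒ [-12, -13, -10, -14, -15, -9, -3, -8, 4, -2, -6, -4, -7]
done. lo=5 hi=5; data=[-12, -13, -10, -14, -15, -9, -3, -8, 4, -2, -6, -4, -7]

[-12, -13, -10, -14, -15, -9, -3, -8, 4, -2, -6, -4, -7]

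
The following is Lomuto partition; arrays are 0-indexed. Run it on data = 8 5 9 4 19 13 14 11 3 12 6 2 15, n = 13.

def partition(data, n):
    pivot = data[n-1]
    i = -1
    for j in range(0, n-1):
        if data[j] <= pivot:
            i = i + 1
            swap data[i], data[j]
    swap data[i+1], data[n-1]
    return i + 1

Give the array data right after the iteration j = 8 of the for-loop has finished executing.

pivot=15, i=-1
j=0: 8≤15, i=0, swap(0,0) ⇒ 8 5 9 4 19 13 14 11 3 12 6 2 15
j=1: 5≤15, i=1, swap(1,1) ⇒ 8 5 9 4 19 13 14 11 3 12 6 2 15
j=2: 9≤15, i=2, swap(2,2) ⇒ 8 5 9 4 19 13 14 11 3 12 6 2 15
j=3: 4≤15, i=3, swap(3,3) ⇒ 8 5 9 4 19 13 14 11 3 12 6 2 15
j=4: 19>15, skip
j=5: 13≤15, i=4, swap(4,5) ⇒ 8 5 9 4 13 19 14 11 3 12 6 2 15
j=6: 14≤15, i=5, swap(5,6) ⇒ 8 5 9 4 13 14 19 11 3 12 6 2 15
j=7: 11≤15, i=6, swap(6,7) ⇒ 8 5 9 4 13 14 11 19 3 12 6 2 15
j=8: 3≤15, i=7, swap(7,8) ⇒ 8 5 9 4 13 14 11 3 19 12 6 2 15
(after j=8) data = 8 5 9 4 13 14 11 3 19 12 6 2 15

8 5 9 4 13 14 11 3 19 12 6 2 15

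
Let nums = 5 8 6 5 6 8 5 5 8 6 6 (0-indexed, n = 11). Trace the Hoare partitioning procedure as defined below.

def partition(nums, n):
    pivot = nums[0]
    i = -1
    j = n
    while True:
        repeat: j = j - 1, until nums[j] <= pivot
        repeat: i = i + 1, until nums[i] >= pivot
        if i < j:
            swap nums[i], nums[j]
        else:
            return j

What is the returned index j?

2

pivot = nums[0] = 5; i = -1, j = 11
j→7 (nums[7]=5≤5), i→0 (nums[0]=5≥5); i<j, swap → 5 8 6 5 6 8 5 5 8 6 6
j→6 (nums[6]=5≤5), i→1 (nums[1]=8≥5); i<j, swap → 5 5 6 5 6 8 8 5 8 6 6
j→3 (nums[3]=5≤5), i→2 (nums[2]=6≥5); i<j, swap → 5 5 5 6 6 8 8 5 8 6 6
j→2, i→3; i≥j, return j=2. nums = 5 5 5 6 6 8 8 5 8 6 6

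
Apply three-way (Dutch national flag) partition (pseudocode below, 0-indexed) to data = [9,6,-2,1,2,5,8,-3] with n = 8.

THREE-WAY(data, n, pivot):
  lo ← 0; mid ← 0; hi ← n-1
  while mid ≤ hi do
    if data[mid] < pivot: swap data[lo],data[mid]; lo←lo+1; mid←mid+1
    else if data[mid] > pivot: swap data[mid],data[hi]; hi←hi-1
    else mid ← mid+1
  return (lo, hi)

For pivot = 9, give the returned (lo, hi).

pivot = 9; lo=0, mid=0, hi=7
data[mid]=9=9: mid=1
data[mid]=6<9: swap data[0],data[1]; lo=1,mid=2 → [6,9,-2,1,2,5,8,-3]
data[mid]=-2<9: swap data[1],data[2]; lo=2,mid=3 → [6,-2,9,1,2,5,8,-3]
data[mid]=1<9: swap data[2],data[3]; lo=3,mid=4 → [6,-2,1,9,2,5,8,-3]
data[mid]=2<9: swap data[3],data[4]; lo=4,mid=5 → [6,-2,1,2,9,5,8,-3]
data[mid]=5<9: swap data[4],data[5]; lo=5,mid=6 → [6,-2,1,2,5,9,8,-3]
data[mid]=8<9: swap data[5],data[6]; lo=6,mid=7 → [6,-2,1,2,5,8,9,-3]
data[mid]=-3<9: swap data[6],data[7]; lo=7,mid=8 → [6,-2,1,2,5,8,-3,9]
end: lo=7, hi=7; data = [6,-2,1,2,5,8,-3,9]

(7, 7)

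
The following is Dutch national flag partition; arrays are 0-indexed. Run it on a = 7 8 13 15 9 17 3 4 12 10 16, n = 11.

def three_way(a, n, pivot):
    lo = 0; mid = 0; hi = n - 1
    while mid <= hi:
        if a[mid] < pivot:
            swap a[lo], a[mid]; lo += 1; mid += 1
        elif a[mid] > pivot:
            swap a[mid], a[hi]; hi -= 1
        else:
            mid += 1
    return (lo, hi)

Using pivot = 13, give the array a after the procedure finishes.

pivot = 13; lo=0, mid=0, hi=10
a[mid]=7<13: swap a[0],a[0]; lo=1,mid=1 → 7 8 13 15 9 17 3 4 12 10 16
a[mid]=8<13: swap a[1],a[1]; lo=2,mid=2 → 7 8 13 15 9 17 3 4 12 10 16
a[mid]=13=13: mid=3
a[mid]=15>13: swap a[3],a[10]; hi=9 → 7 8 13 16 9 17 3 4 12 10 15
a[mid]=16>13: swap a[3],a[9]; hi=8 → 7 8 13 10 9 17 3 4 12 16 15
a[mid]=10<13: swap a[2],a[3]; lo=3,mid=4 → 7 8 10 13 9 17 3 4 12 16 15
a[mid]=9<13: swap a[3],a[4]; lo=4,mid=5 → 7 8 10 9 13 17 3 4 12 16 15
a[mid]=17>13: swap a[5],a[8]; hi=7 → 7 8 10 9 13 12 3 4 17 16 15
a[mid]=12<13: swap a[4],a[5]; lo=5,mid=6 → 7 8 10 9 12 13 3 4 17 16 15
a[mid]=3<13: swap a[5],a[6]; lo=6,mid=7 → 7 8 10 9 12 3 13 4 17 16 15
a[mid]=4<13: swap a[6],a[7]; lo=7,mid=8 → 7 8 10 9 12 3 4 13 17 16 15
end: lo=7, hi=7; a = 7 8 10 9 12 3 4 13 17 16 15

7 8 10 9 12 3 4 13 17 16 15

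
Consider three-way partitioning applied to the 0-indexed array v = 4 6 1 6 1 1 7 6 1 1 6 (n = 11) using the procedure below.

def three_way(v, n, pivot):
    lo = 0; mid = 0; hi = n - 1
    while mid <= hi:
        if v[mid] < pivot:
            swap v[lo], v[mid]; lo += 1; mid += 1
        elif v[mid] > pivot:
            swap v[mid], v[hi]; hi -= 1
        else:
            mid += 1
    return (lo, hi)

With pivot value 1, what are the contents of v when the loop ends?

1 1 1 1 1 7 6 6 6 6 4

lo=0 mid=0 hi=10
4>1: swap(0,10), hi=9 ⇒ 6 6 1 6 1 1 7 6 1 1 4
6>1: swap(0,9), hi=8 ⇒ 1 6 1 6 1 1 7 6 1 6 4
1=1: mid=1
6>1: swap(1,8), hi=7 ⇒ 1 1 1 6 1 1 7 6 6 6 4
1=1: mid=2
1=1: mid=3
6>1: swap(3,7), hi=6 ⇒ 1 1 1 6 1 1 7 6 6 6 4
6>1: swap(3,6), hi=5 ⇒ 1 1 1 7 1 1 6 6 6 6 4
7>1: swap(3,5), hi=4 ⇒ 1 1 1 1 1 7 6 6 6 6 4
1=1: mid=4
1=1: mid=5
done. lo=0 hi=4; v=1 1 1 1 1 7 6 6 6 6 4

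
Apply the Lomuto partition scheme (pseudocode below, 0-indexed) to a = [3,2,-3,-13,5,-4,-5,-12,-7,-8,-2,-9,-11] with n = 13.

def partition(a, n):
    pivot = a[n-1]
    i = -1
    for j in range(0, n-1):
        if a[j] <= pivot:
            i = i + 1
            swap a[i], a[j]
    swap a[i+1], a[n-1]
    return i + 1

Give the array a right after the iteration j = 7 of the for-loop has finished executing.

pivot=-11, i=-1
j=0: 3>-11, skip
j=1: 2>-11, skip
j=2: -3>-11, skip
j=3: -13≤-11, i=0, swap(0,3) ⇒ [-13,2,-3,3,5,-4,-5,-12,-7,-8,-2,-9,-11]
j=4: 5>-11, skip
j=5: -4>-11, skip
j=6: -5>-11, skip
j=7: -12≤-11, i=1, swap(1,7) ⇒ [-13,-12,-3,3,5,-4,-5,2,-7,-8,-2,-9,-11]
(after j=7) a = [-13,-12,-3,3,5,-4,-5,2,-7,-8,-2,-9,-11]

[-13,-12,-3,3,5,-4,-5,2,-7,-8,-2,-9,-11]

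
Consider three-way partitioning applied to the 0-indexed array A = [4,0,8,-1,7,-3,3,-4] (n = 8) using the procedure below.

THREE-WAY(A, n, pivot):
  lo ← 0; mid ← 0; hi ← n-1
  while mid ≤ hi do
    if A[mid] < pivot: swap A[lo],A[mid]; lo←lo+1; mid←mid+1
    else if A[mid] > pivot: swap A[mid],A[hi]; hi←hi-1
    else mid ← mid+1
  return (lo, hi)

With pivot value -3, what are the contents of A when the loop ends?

[-4,-3,-1,7,8,3,0,4]

lo=0 mid=0 hi=7
4>-3: swap(0,7), hi=6 ⇒ [-4,0,8,-1,7,-3,3,4]
-4<-3: swap(0,0), lo=1 mid=1 ⇒ [-4,0,8,-1,7,-3,3,4]
0>-3: swap(1,6), hi=5 ⇒ [-4,3,8,-1,7,-3,0,4]
3>-3: swap(1,5), hi=4 ⇒ [-4,-3,8,-1,7,3,0,4]
-3=-3: mid=2
8>-3: swap(2,4), hi=3 ⇒ [-4,-3,7,-1,8,3,0,4]
7>-3: swap(2,3), hi=2 ⇒ [-4,-3,-1,7,8,3,0,4]
-1>-3: swap(2,2), hi=1 ⇒ [-4,-3,-1,7,8,3,0,4]
done. lo=1 hi=1; A=[-4,-3,-1,7,8,3,0,4]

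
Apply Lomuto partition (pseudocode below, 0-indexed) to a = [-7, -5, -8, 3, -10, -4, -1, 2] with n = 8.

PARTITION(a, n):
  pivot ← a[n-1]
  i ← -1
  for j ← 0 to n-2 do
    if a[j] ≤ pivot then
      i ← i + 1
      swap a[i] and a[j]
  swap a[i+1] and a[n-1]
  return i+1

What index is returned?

pivot=2, i=-1
j=0: -7≤2, i=0, swap(0,0) ⇒ [-7, -5, -8, 3, -10, -4, -1, 2]
j=1: -5≤2, i=1, swap(1,1) ⇒ [-7, -5, -8, 3, -10, -4, -1, 2]
j=2: -8≤2, i=2, swap(2,2) ⇒ [-7, -5, -8, 3, -10, -4, -1, 2]
j=3: 3>2, skip
j=4: -10≤2, i=3, swap(3,4) ⇒ [-7, -5, -8, -10, 3, -4, -1, 2]
j=5: -4≤2, i=4, swap(4,5) ⇒ [-7, -5, -8, -10, -4, 3, -1, 2]
j=6: -1≤2, i=5, swap(5,6) ⇒ [-7, -5, -8, -10, -4, -1, 3, 2]
swap(6,7) ⇒ [-7, -5, -8, -10, -4, -1, 2, 3]; return 6

6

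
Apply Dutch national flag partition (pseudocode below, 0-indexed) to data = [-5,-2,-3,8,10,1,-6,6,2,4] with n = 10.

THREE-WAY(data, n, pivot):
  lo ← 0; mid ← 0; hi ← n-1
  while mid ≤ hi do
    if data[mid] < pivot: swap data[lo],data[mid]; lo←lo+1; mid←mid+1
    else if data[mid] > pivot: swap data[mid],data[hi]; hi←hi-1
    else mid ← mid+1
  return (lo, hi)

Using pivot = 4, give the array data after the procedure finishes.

[-5,-2,-3,2,1,-6,4,6,10,8]

lo=0 mid=0 hi=9
-5<4: swap(0,0), lo=1 mid=1 ⇒ [-5,-2,-3,8,10,1,-6,6,2,4]
-2<4: swap(1,1), lo=2 mid=2 ⇒ [-5,-2,-3,8,10,1,-6,6,2,4]
-3<4: swap(2,2), lo=3 mid=3 ⇒ [-5,-2,-3,8,10,1,-6,6,2,4]
8>4: swap(3,9), hi=8 ⇒ [-5,-2,-3,4,10,1,-6,6,2,8]
4=4: mid=4
10>4: swap(4,8), hi=7 ⇒ [-5,-2,-3,4,2,1,-6,6,10,8]
2<4: swap(3,4), lo=4 mid=5 ⇒ [-5,-2,-3,2,4,1,-6,6,10,8]
1<4: swap(4,5), lo=5 mid=6 ⇒ [-5,-2,-3,2,1,4,-6,6,10,8]
-6<4: swap(5,6), lo=6 mid=7 ⇒ [-5,-2,-3,2,1,-6,4,6,10,8]
6>4: swap(7,7), hi=6 ⇒ [-5,-2,-3,2,1,-6,4,6,10,8]
done. lo=6 hi=6; data=[-5,-2,-3,2,1,-6,4,6,10,8]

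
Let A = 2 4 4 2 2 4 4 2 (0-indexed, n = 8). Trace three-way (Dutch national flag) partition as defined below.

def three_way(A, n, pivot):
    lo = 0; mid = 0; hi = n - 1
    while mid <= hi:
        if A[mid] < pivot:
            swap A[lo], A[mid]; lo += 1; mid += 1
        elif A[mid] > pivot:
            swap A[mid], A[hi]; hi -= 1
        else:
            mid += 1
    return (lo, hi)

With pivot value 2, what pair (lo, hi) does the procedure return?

(0, 3)

pivot = 2; lo=0, mid=0, hi=7
A[mid]=2=2: mid=1
A[mid]=4>2: swap A[1],A[7]; hi=6 → 2 2 4 2 2 4 4 4
A[mid]=2=2: mid=2
A[mid]=4>2: swap A[2],A[6]; hi=5 → 2 2 4 2 2 4 4 4
A[mid]=4>2: swap A[2],A[5]; hi=4 → 2 2 4 2 2 4 4 4
A[mid]=4>2: swap A[2],A[4]; hi=3 → 2 2 2 2 4 4 4 4
A[mid]=2=2: mid=3
A[mid]=2=2: mid=4
end: lo=0, hi=3; A = 2 2 2 2 4 4 4 4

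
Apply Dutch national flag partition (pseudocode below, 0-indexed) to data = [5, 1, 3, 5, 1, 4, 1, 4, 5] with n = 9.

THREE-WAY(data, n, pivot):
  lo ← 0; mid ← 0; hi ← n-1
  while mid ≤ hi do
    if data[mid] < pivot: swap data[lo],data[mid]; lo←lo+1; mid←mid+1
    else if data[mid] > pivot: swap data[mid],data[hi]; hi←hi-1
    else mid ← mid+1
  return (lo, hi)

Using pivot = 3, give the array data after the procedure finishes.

lo=0 mid=0 hi=8
5>3: swap(0,8), hi=7 ⇒ [5, 1, 3, 5, 1, 4, 1, 4, 5]
5>3: swap(0,7), hi=6 ⇒ [4, 1, 3, 5, 1, 4, 1, 5, 5]
4>3: swap(0,6), hi=5 ⇒ [1, 1, 3, 5, 1, 4, 4, 5, 5]
1<3: swap(0,0), lo=1 mid=1 ⇒ [1, 1, 3, 5, 1, 4, 4, 5, 5]
1<3: swap(1,1), lo=2 mid=2 ⇒ [1, 1, 3, 5, 1, 4, 4, 5, 5]
3=3: mid=3
5>3: swap(3,5), hi=4 ⇒ [1, 1, 3, 4, 1, 5, 4, 5, 5]
4>3: swap(3,4), hi=3 ⇒ [1, 1, 3, 1, 4, 5, 4, 5, 5]
1<3: swap(2,3), lo=3 mid=4 ⇒ [1, 1, 1, 3, 4, 5, 4, 5, 5]
done. lo=3 hi=3; data=[1, 1, 1, 3, 4, 5, 4, 5, 5]

[1, 1, 1, 3, 4, 5, 4, 5, 5]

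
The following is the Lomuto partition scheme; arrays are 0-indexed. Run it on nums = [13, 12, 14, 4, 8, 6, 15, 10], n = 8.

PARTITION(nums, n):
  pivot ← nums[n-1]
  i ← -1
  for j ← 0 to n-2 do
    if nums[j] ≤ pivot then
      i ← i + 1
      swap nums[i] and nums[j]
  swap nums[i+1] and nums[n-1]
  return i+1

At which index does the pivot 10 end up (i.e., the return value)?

3

pivot = nums[7] = 10; i = -1
j=0: nums[0]=13 > 10 → no swap
j=1: nums[1]=12 > 10 → no swap
j=2: nums[2]=14 > 10 → no swap
j=3: nums[3]=4 ≤ 10 → i=0, swap nums[0],nums[3] → [4, 12, 14, 13, 8, 6, 15, 10]
j=4: nums[4]=8 ≤ 10 → i=1, swap nums[1],nums[4] → [4, 8, 14, 13, 12, 6, 15, 10]
j=5: nums[5]=6 ≤ 10 → i=2, swap nums[2],nums[5] → [4, 8, 6, 13, 12, 14, 15, 10]
j=6: nums[6]=15 > 10 → no swap
final swap nums[3],nums[7] → [4, 8, 6, 10, 12, 14, 15, 13]; return 3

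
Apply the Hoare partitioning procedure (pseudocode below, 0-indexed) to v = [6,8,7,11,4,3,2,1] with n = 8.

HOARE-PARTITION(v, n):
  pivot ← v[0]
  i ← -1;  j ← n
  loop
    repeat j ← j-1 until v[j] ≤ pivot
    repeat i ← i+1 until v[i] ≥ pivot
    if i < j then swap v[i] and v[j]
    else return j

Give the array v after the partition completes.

pivot=6
j stops at 7 (1), i stops at 0 (6); swap ⇒ [1,8,7,11,4,3,2,6]
j stops at 6 (2), i stops at 1 (8); swap ⇒ [1,2,7,11,4,3,8,6]
j stops at 5 (3), i stops at 2 (7); swap ⇒ [1,2,3,11,4,7,8,6]
j stops at 4 (4), i stops at 3 (11); swap ⇒ [1,2,3,4,11,7,8,6]
j stops at 3, i stops at 4; i≥j ⇒ return 3. v=[1,2,3,4,11,7,8,6]

[1,2,3,4,11,7,8,6]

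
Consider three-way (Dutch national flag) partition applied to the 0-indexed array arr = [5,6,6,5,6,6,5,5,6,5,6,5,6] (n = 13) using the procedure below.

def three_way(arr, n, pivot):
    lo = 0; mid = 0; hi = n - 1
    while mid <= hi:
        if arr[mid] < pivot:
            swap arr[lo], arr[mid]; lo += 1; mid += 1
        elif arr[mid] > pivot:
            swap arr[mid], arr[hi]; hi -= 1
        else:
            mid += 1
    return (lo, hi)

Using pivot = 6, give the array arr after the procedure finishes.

pivot = 6; lo=0, mid=0, hi=12
arr[mid]=5<6: swap arr[0],arr[0]; lo=1,mid=1 → [5,6,6,5,6,6,5,5,6,5,6,5,6]
arr[mid]=6=6: mid=2
arr[mid]=6=6: mid=3
arr[mid]=5<6: swap arr[1],arr[3]; lo=2,mid=4 → [5,5,6,6,6,6,5,5,6,5,6,5,6]
arr[mid]=6=6: mid=5
arr[mid]=6=6: mid=6
arr[mid]=5<6: swap arr[2],arr[6]; lo=3,mid=7 → [5,5,5,6,6,6,6,5,6,5,6,5,6]
arr[mid]=5<6: swap arr[3],arr[7]; lo=4,mid=8 → [5,5,5,5,6,6,6,6,6,5,6,5,6]
arr[mid]=6=6: mid=9
arr[mid]=5<6: swap arr[4],arr[9]; lo=5,mid=10 → [5,5,5,5,5,6,6,6,6,6,6,5,6]
arr[mid]=6=6: mid=11
arr[mid]=5<6: swap arr[5],arr[11]; lo=6,mid=12 → [5,5,5,5,5,5,6,6,6,6,6,6,6]
arr[mid]=6=6: mid=13
end: lo=6, hi=12; arr = [5,5,5,5,5,5,6,6,6,6,6,6,6]

[5,5,5,5,5,5,6,6,6,6,6,6,6]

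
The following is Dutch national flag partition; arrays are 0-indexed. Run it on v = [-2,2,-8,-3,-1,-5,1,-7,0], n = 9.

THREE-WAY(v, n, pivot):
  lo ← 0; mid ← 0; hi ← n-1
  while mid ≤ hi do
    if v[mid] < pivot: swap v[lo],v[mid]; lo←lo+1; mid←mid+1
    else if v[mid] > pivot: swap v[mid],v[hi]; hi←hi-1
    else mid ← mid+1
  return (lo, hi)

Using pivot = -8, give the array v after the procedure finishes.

pivot = -8; lo=0, mid=0, hi=8
v[mid]=-2>-8: swap v[0],v[8]; hi=7 → [0,2,-8,-3,-1,-5,1,-7,-2]
v[mid]=0>-8: swap v[0],v[7]; hi=6 → [-7,2,-8,-3,-1,-5,1,0,-2]
v[mid]=-7>-8: swap v[0],v[6]; hi=5 → [1,2,-8,-3,-1,-5,-7,0,-2]
v[mid]=1>-8: swap v[0],v[5]; hi=4 → [-5,2,-8,-3,-1,1,-7,0,-2]
v[mid]=-5>-8: swap v[0],v[4]; hi=3 → [-1,2,-8,-3,-5,1,-7,0,-2]
v[mid]=-1>-8: swap v[0],v[3]; hi=2 → [-3,2,-8,-1,-5,1,-7,0,-2]
v[mid]=-3>-8: swap v[0],v[2]; hi=1 → [-8,2,-3,-1,-5,1,-7,0,-2]
v[mid]=-8=-8: mid=1
v[mid]=2>-8: swap v[1],v[1]; hi=0 → [-8,2,-3,-1,-5,1,-7,0,-2]
end: lo=0, hi=0; v = [-8,2,-3,-1,-5,1,-7,0,-2]

[-8,2,-3,-1,-5,1,-7,0,-2]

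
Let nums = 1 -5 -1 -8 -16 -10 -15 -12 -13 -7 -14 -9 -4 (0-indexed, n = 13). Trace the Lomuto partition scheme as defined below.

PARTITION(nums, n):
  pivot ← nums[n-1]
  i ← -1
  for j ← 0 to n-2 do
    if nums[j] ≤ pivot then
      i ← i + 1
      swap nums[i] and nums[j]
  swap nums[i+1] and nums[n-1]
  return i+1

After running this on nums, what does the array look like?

pivot = nums[12] = -4; i = -1
j=0: nums[0]=1 > -4 → no swap
j=1: nums[1]=-5 ≤ -4 → i=0, swap nums[0],nums[1] → -5 1 -1 -8 -16 -10 -15 -12 -13 -7 -14 -9 -4
j=2: nums[2]=-1 > -4 → no swap
j=3: nums[3]=-8 ≤ -4 → i=1, swap nums[1],nums[3] → -5 -8 -1 1 -16 -10 -15 -12 -13 -7 -14 -9 -4
j=4: nums[4]=-16 ≤ -4 → i=2, swap nums[2],nums[4] → -5 -8 -16 1 -1 -10 -15 -12 -13 -7 -14 -9 -4
j=5: nums[5]=-10 ≤ -4 → i=3, swap nums[3],nums[5] → -5 -8 -16 -10 -1 1 -15 -12 -13 -7 -14 -9 -4
j=6: nums[6]=-15 ≤ -4 → i=4, swap nums[4],nums[6] → -5 -8 -16 -10 -15 1 -1 -12 -13 -7 -14 -9 -4
j=7: nums[7]=-12 ≤ -4 → i=5, swap nums[5],nums[7] → -5 -8 -16 -10 -15 -12 -1 1 -13 -7 -14 -9 -4
j=8: nums[8]=-13 ≤ -4 → i=6, swap nums[6],nums[8] → -5 -8 -16 -10 -15 -12 -13 1 -1 -7 -14 -9 -4
j=9: nums[9]=-7 ≤ -4 → i=7, swap nums[7],nums[9] → -5 -8 -16 -10 -15 -12 -13 -7 -1 1 -14 -9 -4
j=10: nums[10]=-14 ≤ -4 → i=8, swap nums[8],nums[10] → -5 -8 -16 -10 -15 -12 -13 -7 -14 1 -1 -9 -4
j=11: nums[11]=-9 ≤ -4 → i=9, swap nums[9],nums[11] → -5 -8 -16 -10 -15 -12 -13 -7 -14 -9 -1 1 -4
final swap nums[10],nums[12] → -5 -8 -16 -10 -15 -12 -13 -7 -14 -9 -4 1 -1; return 10

-5 -8 -16 -10 -15 -12 -13 -7 -14 -9 -4 1 -1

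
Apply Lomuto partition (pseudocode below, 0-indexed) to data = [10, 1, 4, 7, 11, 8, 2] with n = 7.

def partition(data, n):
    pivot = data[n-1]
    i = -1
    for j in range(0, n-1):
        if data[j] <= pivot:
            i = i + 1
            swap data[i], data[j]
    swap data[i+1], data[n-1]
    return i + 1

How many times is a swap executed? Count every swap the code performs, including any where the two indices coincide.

2

pivot=2, i=-1
j=0: 10>2, skip
j=1: 1≤2, i=0, swap(0,1) ⇒ [1, 10, 4, 7, 11, 8, 2]
j=2: 4>2, skip
j=3: 7>2, skip
j=4: 11>2, skip
j=5: 8>2, skip
swap(1,6) ⇒ [1, 2, 4, 7, 11, 8, 10]; return 1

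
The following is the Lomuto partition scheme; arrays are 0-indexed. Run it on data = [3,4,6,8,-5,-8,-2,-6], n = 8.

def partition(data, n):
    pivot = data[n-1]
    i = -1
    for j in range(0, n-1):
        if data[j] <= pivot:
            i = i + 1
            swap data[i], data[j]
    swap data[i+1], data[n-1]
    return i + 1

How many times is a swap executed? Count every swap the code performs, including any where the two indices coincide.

pivot = data[7] = -6; i = -1
j=0: data[0]=3 > -6 → no swap
j=1: data[1]=4 > -6 → no swap
j=2: data[2]=6 > -6 → no swap
j=3: data[3]=8 > -6 → no swap
j=4: data[4]=-5 > -6 → no swap
j=5: data[5]=-8 ≤ -6 → i=0, swap data[0],data[5] → [-8,4,6,8,-5,3,-2,-6]
j=6: data[6]=-2 > -6 → no swap
final swap data[1],data[7] → [-8,-6,6,8,-5,3,-2,4]; return 1

2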